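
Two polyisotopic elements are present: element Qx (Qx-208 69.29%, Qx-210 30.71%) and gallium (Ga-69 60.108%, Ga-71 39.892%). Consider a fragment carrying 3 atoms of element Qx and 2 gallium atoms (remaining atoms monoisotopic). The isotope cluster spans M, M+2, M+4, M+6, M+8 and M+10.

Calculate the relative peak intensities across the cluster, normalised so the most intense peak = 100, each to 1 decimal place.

Element Qx pattern (n=3): 0.3326685 : 0.44232572 : 0.19604305 : 0.02896273
Gallium pattern (n=2): 0.36129717 : 0.47956567 : 0.15913717
Convolve the two distributions (both contribute in 2-u steps):
  M: 0.3326685×0.36129717 = 0.120192
  M+2: 0.3326685×0.47956567 + 0.44232572×0.36129717 = 0.319347
  M+4: 0.3326685×0.15913717 + 0.44232572×0.47956567 + 0.19604305×0.36129717 = 0.335894
  M+6: 0.44232572×0.15913717 + 0.19604305×0.47956567 + 0.02896273×0.36129717 = 0.174870
  M+8: 0.19604305×0.15913717 + 0.02896273×0.47956567 = 0.045087
  M+10: 0.02896273×0.15913717 = 0.004609
Scale to base peak (0.335894) = 100: 35.8 : 95.1 : 100.0 : 52.1 : 13.4 : 1.4

35.8 : 95.1 : 100.0 : 52.1 : 13.4 : 1.4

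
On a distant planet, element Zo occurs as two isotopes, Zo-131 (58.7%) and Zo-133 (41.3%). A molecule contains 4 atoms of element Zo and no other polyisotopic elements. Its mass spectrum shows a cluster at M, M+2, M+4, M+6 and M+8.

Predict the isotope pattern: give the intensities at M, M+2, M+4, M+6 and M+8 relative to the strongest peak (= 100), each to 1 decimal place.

Expanding (0.587 + 0.413)^4:
P(M) = 0.587^4 = 0.118728
P(M+2) = 4 × 0.587^3 × 0.413^1 = 0.334137
P(M+4) = 6 × 0.587^2 × 0.413^2 = 0.352637
P(M+6) = 4 × 0.587^1 × 0.413^3 = 0.165405
P(M+8) = 0.413^4 = 0.029094
The M+4 peak is largest (0.352637); scaling to 100 gives 33.7 : 94.8 : 100.0 : 46.9 : 8.3.

33.7 : 94.8 : 100.0 : 46.9 : 8.3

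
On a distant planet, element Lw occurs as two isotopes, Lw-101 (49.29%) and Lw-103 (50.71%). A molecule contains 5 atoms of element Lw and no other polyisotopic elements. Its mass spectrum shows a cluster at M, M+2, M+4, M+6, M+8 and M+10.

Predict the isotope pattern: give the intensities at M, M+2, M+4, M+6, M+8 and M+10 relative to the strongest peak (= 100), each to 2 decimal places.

9.18 : 47.24 : 97.20 : 100.00 : 51.44 : 10.58

Expanding (0.4929 + 0.5071)^5:
P(M) = 0.4929^5 = 0.029093
P(M+2) = 5 × 0.4929^4 × 0.5071^1 = 0.149658
P(M+4) = 10 × 0.4929^3 × 0.5071^2 = 0.307938
P(M+6) = 10 × 0.4929^2 × 0.5071^3 = 0.316810
P(M+8) = 5 × 0.4929^1 × 0.5071^4 = 0.162968
P(M+10) = 0.5071^5 = 0.033533
The M+6 peak is largest (0.316810); scaling to 100 gives 9.18 : 47.24 : 97.20 : 100.00 : 51.44 : 10.58.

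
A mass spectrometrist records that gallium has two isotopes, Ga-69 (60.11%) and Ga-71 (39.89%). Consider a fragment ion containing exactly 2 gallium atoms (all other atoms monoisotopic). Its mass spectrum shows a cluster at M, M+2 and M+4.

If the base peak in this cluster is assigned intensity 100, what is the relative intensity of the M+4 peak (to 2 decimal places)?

33.18

Binomial terms of (0.6011 + 0.3989)^2: M 0.3613, M+2 0.4796, M+4 0.1591 → M+2 is the base peak.
P(M+2) = C(2,1) × 0.6011^1 × 0.3989^1 = 2 × 0.6011 × 0.3989 = 0.479558 (base)
P(M+4) = C(2,2) × 0.6011^0 × 0.3989^2 = 1 × 1.0000 × 0.15912121 = 0.159121
Relative intensity = 0.159121 / 0.479558 × 100 = 33.18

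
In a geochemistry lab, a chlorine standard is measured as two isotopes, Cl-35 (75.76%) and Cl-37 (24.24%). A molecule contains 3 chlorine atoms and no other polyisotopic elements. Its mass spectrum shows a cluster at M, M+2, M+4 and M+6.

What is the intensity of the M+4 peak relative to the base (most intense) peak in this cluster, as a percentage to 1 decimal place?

30.7%

(0.7576 + 0.2424)^3 gives M 0.4348, M+2 0.4174, M+4 0.1335, M+6 0.0142; the largest is M.
P(M) = C(3,0) × 0.7576^3 × 0.2424^0 = 1 × 0.4348304 × 1.0000 = 0.434830 (base)
P(M+4) = C(3,2) × 0.7576^1 × 0.2424^2 = 3 × 0.7576 × 0.05875776 = 0.133545
Relative intensity = 0.133545 / 0.434830 × 100 = 30.7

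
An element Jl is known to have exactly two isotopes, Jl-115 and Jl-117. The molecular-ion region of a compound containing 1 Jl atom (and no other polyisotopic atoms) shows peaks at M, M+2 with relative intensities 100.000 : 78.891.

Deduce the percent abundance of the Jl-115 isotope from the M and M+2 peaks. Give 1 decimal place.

Write p for the Jl-115 fraction. I(M+2)/I(M) = [C(1,1)·p^0·(1−p)] / p^1 = 1·(1−p)/p = 78.891/100.000 = 0.7889
(1−p)/p = 0.7889/1 = 0.7889  ⇒  p = 1/(1 + 0.7889) = 0.5590
Jl-115: 55.9%, Jl-117: 44.1%.

55.9%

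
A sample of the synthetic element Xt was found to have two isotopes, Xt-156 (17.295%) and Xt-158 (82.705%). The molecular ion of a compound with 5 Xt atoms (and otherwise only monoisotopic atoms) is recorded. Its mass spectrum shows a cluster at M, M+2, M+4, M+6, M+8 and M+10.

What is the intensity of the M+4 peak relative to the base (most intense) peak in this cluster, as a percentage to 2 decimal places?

(0.17295 + 0.82705)^5 gives M 0.0002, M+2 0.0037, M+4 0.0354, M+6 0.1692, M+8 0.4046, M+10 0.3870; the largest is M+8.
P(M+8) = C(5,4) × 0.17295^1 × 0.82705^4 = 5 × 0.17295 × 0.46787201 = 0.404592 (base)
P(M+4) = C(5,2) × 0.17295^3 × 0.82705^2 = 10 × 0.00517323 × 0.6840117 = 0.035385
Relative intensity = 0.035385 / 0.404592 × 100 = 8.75

8.75%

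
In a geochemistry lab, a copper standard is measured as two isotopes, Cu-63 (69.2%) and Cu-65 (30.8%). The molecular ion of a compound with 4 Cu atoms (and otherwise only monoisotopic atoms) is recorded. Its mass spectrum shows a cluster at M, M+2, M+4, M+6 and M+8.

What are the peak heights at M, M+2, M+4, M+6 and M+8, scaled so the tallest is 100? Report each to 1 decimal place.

Expanding (0.692 + 0.308)^4:
P(M) = 0.692^4 = 0.229311
P(M+2) = 4 × 0.692^3 × 0.308^1 = 0.408253
P(M+4) = 6 × 0.692^2 × 0.308^2 = 0.272562
P(M+6) = 4 × 0.692^1 × 0.308^3 = 0.080876
P(M+8) = 0.308^4 = 0.008999
The M+2 peak is largest (0.408253); scaling to 100 gives 56.2 : 100.0 : 66.8 : 19.8 : 2.2.

56.2 : 100.0 : 66.8 : 19.8 : 2.2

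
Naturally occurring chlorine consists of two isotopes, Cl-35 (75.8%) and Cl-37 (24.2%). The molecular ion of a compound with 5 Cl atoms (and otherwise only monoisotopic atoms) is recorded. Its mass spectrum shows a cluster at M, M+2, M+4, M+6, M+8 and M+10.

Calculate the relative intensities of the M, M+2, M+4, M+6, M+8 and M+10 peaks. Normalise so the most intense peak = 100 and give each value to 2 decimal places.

The 5 Cl atoms are independent, so intensities follow the terms of (0.758 + 0.242)^5.
P(M) = 0.758^5 = 0.250234
P(M+2) = 5 × 0.758^4 × 0.242^1 = 0.399450
P(M+4) = 10 × 0.758^3 × 0.242^2 = 0.255058
P(M+6) = 10 × 0.758^2 × 0.242^3 = 0.081430
P(M+8) = 5 × 0.758^1 × 0.242^4 = 0.012999
P(M+10) = 0.242^5 = 0.000830
The M+2 peak is largest (0.399450); scaling to 100 gives 62.64 : 100.00 : 63.85 : 20.39 : 3.25 : 0.21.

62.64 : 100.00 : 63.85 : 20.39 : 3.25 : 0.21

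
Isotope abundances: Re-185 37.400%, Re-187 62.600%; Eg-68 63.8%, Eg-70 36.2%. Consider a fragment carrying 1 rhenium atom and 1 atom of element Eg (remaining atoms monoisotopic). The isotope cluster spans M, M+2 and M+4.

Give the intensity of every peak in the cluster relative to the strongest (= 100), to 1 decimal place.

44.6 : 100.0 : 42.4

Rhenium pattern (n=1): 0.3740 : 0.6260
Element Eg pattern (n=1): 0.6380 : 0.3620
Convolve the two distributions (both contribute in 2-u steps):
  M: 0.3740×0.6380 = 0.238612
  M+2: 0.3740×0.3620 + 0.6260×0.6380 = 0.534776
  M+4: 0.6260×0.3620 = 0.226612
Scale to base peak (0.534776) = 100: 44.6 : 100.0 : 42.4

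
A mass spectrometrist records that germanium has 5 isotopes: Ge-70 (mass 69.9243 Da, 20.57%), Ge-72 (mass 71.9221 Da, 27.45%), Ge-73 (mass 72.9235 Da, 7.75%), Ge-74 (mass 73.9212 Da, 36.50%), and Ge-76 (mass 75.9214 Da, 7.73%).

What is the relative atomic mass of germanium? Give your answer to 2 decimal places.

72.63 Da

The abundance-weighted mean is 0.2057 × 69.9243 + 0.2745 × 71.9221 + 0.0775 × 72.9235 + 0.3650 × 73.9212 + 0.0773 × 75.9214
= 14.38343 + 19.74262 + 5.65157 + 26.98124 + 5.86872 = 72.62758 Da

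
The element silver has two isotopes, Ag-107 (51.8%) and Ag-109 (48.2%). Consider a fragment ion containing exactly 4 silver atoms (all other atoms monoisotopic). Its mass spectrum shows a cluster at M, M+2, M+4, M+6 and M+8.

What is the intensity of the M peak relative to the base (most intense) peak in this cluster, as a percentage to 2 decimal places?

(0.518 + 0.482)^4 gives M 0.0720, M+2 0.2680, M+4 0.3740, M+6 0.2320, M+8 0.0540; the largest is M+4.
P(M+4) = C(4,2) × 0.518^2 × 0.482^2 = 6 × 0.268324 × 0.232324 = 0.374029 (base)
P(M) = C(4,0) × 0.518^4 × 0.482^0 = 1 × 0.07199777 × 1.0000 = 0.071998
Relative intensity = 0.071998 / 0.374029 × 100 = 19.25

19.25%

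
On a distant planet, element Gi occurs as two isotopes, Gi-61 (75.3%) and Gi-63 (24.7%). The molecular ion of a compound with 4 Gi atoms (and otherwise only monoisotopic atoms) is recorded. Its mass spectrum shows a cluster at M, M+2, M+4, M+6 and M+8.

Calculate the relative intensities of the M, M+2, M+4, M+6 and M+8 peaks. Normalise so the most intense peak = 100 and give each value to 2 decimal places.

Expanding (0.753 + 0.247)^4:
P(M) = 0.753^4 = 0.321499
P(M+2) = 4 × 0.753^3 × 0.247^1 = 0.421834
P(M+4) = 6 × 0.753^2 × 0.247^2 = 0.207556
P(M+6) = 4 × 0.753^1 × 0.247^3 = 0.045388
P(M+8) = 0.247^4 = 0.003722
The M+2 peak is largest (0.421834); scaling to 100 gives 76.21 : 100.00 : 49.20 : 10.76 : 0.88.

76.21 : 100.00 : 49.20 : 10.76 : 0.88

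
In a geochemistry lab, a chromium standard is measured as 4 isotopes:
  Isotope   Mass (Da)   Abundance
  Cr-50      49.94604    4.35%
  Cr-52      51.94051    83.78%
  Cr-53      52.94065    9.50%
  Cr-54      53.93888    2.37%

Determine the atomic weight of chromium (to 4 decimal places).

Weight each isotope mass by its fractional abundance: 0.0435 × 49.94604 + 0.8378 × 51.94051 + 0.0950 × 52.94065 + 0.0237 × 53.93888
= 2.172653 + 43.515759 + 5.029362 + 1.278351 = 51.996125 Da

51.9961 Da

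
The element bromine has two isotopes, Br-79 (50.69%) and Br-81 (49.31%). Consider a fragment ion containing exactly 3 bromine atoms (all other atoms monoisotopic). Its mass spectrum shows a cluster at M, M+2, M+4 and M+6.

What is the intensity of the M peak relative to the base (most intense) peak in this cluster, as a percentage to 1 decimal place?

34.3%

(0.5069 + 0.4931)^3 gives M 0.1302, M+2 0.3801, M+4 0.3698, M+6 0.1199; the largest is M+2.
P(M+2) = C(3,1) × 0.5069^2 × 0.4931^1 = 3 × 0.25694761 × 0.4931 = 0.380103 (base)
P(M) = C(3,0) × 0.5069^3 × 0.4931^0 = 1 × 0.13024674 × 1.0000 = 0.130247
Relative intensity = 0.130247 / 0.380103 × 100 = 34.3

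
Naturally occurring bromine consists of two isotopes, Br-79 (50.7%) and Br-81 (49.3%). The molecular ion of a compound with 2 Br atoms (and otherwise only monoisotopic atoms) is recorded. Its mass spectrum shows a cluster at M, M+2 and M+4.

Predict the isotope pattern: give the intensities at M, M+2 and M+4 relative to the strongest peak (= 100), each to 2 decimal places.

Expanding (0.507 + 0.493)^2:
P(M) = 0.507^2 = 0.257049
P(M+2) = 2 × 0.507^1 × 0.493^1 = 0.499902
P(M+4) = 0.493^2 = 0.243049
The M+2 peak is largest (0.499902); scaling to 100 gives 51.42 : 100.00 : 48.62.

51.42 : 100.00 : 48.62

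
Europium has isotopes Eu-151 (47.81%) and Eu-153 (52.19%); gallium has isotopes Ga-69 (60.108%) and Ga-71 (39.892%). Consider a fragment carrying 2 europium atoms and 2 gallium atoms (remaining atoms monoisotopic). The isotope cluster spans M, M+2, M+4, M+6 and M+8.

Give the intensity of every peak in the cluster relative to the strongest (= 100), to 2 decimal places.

Europium pattern (n=2): 0.22857961 : 0.49904078 : 0.27237961
Gallium pattern (n=2): 0.36129717 : 0.47956567 : 0.15913717
Convolve the two distributions (both contribute in 2-u steps):
  M: 0.22857961×0.36129717 = 0.082585
  M+2: 0.22857961×0.47956567 + 0.49904078×0.36129717 = 0.289921
  M+4: 0.22857961×0.15913717 + 0.49904078×0.47956567 + 0.27237961×0.36129717 = 0.374108
  M+6: 0.49904078×0.15913717 + 0.27237961×0.47956567 = 0.210040
  M+8: 0.27237961×0.15913717 = 0.043346
Scale to base peak (0.374108) = 100: 22.08 : 77.50 : 100.00 : 56.14 : 11.59

22.08 : 77.50 : 100.00 : 56.14 : 11.59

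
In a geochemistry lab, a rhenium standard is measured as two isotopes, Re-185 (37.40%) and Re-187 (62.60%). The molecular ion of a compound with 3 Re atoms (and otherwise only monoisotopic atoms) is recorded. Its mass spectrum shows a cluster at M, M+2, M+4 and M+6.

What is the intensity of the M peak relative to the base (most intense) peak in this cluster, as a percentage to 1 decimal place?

11.9%

(0.3740 + 0.6260)^3 gives M 0.0523, M+2 0.2627, M+4 0.4397, M+6 0.2453; the largest is M+4.
P(M+4) = C(3,2) × 0.3740^1 × 0.6260^2 = 3 × 0.3740 × 0.391876 = 0.439685 (base)
P(M) = C(3,0) × 0.3740^3 × 0.6260^0 = 1 × 0.05231362 × 1.0000 = 0.052314
Relative intensity = 0.052314 / 0.439685 × 100 = 11.9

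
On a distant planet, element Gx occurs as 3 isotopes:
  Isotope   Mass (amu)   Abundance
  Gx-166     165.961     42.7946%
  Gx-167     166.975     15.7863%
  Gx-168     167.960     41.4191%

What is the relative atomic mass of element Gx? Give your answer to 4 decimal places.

166.9490 amu

Ar = Σ fᵢ·mᵢ = 0.427946 × 165.961 + 0.157863 × 166.975 + 0.414191 × 167.960
= 71.02235 + 26.35917 + 69.56752 = 166.94904 amu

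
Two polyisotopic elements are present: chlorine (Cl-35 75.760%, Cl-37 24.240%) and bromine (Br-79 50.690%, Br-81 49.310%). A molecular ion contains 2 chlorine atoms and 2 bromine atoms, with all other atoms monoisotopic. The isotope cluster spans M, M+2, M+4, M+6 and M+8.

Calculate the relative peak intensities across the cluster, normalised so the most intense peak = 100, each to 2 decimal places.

Chlorine pattern (n=2): 0.57395776 : 0.36728448 : 0.05875776
Bromine pattern (n=2): 0.25694761 : 0.49990478 : 0.24314761
Convolve the two distributions (both contribute in 2-u steps):
  M: 0.57395776×0.25694761 = 0.147477
  M+2: 0.57395776×0.49990478 + 0.36728448×0.25694761 = 0.381297
  M+4: 0.57395776×0.24314761 + 0.36728448×0.49990478 + 0.05875776×0.25694761 = 0.338261
  M+6: 0.36728448×0.24314761 + 0.05875776×0.49990478 = 0.118678
  M+8: 0.05875776×0.24314761 = 0.014287
Scale to base peak (0.381297) = 100: 38.68 : 100.00 : 88.71 : 31.12 : 3.75

38.68 : 100.00 : 88.71 : 31.12 : 3.75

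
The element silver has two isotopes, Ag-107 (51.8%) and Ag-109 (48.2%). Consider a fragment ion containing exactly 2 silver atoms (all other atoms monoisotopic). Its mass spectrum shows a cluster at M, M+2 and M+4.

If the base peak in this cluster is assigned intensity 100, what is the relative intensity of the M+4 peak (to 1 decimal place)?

(0.518 + 0.482)^2 gives M 0.2683, M+2 0.4994, M+4 0.2323; the largest is M+2.
P(M+2) = C(2,1) × 0.518^1 × 0.482^1 = 2 × 0.5180 × 0.4820 = 0.499352 (base)
P(M+4) = C(2,2) × 0.518^0 × 0.482^2 = 1 × 1.0000 × 0.232324 = 0.232324
Relative intensity = 0.232324 / 0.499352 × 100 = 46.5

46.5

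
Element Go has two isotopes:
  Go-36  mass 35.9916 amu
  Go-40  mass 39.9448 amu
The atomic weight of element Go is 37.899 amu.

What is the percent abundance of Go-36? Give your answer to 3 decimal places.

With x = fraction of Go-36 (so Go-40 is 1 − x):
35.9916·x + 39.9448·(1 − x) = 37.899
(35.9916 − 39.9448)·x = 37.899 − 39.9448
x = -2.0458 / -3.9532 = 0.51750 → 51.750% Go-36, 48.250% Go-40.

51.750%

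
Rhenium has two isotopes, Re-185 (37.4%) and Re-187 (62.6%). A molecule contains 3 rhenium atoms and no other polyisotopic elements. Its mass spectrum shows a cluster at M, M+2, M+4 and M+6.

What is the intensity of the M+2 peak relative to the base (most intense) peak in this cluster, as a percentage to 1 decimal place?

59.7%

(0.374 + 0.626)^3 gives M 0.0523, M+2 0.2627, M+4 0.4397, M+6 0.2453; the largest is M+4.
P(M+4) = C(3,2) × 0.374^1 × 0.626^2 = 3 × 0.3740 × 0.391876 = 0.439685 (base)
P(M+2) = C(3,1) × 0.374^2 × 0.626^1 = 3 × 0.139876 × 0.6260 = 0.262687
Relative intensity = 0.262687 / 0.439685 × 100 = 59.7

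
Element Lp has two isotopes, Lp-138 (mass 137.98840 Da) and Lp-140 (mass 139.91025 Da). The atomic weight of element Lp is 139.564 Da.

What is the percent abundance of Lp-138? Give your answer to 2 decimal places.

Writing the weighted mean with unknown fraction x of Lp-138:
137.98840·x + 139.91025·(1 − x) = 139.564
(137.98840 − 139.91025)·x = 139.564 − 139.91025
x = -0.34625 / -1.92185 = 0.18016 → 18.02% Lp-138, 81.98% Lp-140.

18.02%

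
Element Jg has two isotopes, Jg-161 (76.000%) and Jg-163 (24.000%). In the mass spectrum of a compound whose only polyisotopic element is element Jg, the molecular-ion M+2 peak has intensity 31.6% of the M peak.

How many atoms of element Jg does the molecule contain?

1

The M+2/M ratio from n Jg atoms is n · q/p = n · 0.24000/0.76000.
n = 0.316 × 0.76000/0.24000 = 1.00 ≈ 1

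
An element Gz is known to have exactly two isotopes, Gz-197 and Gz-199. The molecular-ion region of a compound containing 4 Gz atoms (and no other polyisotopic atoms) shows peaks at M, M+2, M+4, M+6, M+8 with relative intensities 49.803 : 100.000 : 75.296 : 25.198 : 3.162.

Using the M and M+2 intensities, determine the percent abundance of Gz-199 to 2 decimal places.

Let p = fractional abundance of Gz-197. I(M+2)/I(M) = [C(4,1)·p^3·(1−p)] / p^4 = 4·(1−p)/p = 100.000/49.803 = 2.0079
(1−p)/p = 2.0079/4 = 0.5020  ⇒  p = 1/(1 + 0.5020) = 0.6658
Gz-197: 66.58%, Gz-199: 33.42%.

33.42%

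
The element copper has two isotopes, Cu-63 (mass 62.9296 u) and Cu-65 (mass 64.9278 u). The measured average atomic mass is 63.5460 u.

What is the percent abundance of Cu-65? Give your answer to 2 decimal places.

30.85%

Let x be the fractional abundance of Cu-63; then Cu-65 has abundance 1 − x.
62.9296·x + 64.9278·(1 − x) = 63.5460
(62.9296 − 64.9278)·x = 63.5460 − 64.9278
x = -1.3818 / -1.9982 = 0.69152 → 69.15% Cu-63, 30.85% Cu-65.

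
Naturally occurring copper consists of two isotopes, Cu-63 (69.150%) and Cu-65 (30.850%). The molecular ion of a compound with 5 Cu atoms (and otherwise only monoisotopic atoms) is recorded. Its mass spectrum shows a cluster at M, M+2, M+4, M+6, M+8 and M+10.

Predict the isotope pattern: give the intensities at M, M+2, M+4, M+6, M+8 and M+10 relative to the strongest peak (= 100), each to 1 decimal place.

Expanding (0.69150 + 0.30850)^5:
P(M) = 0.69150^5 = 0.158111
P(M+2) = 5 × 0.69150^4 × 0.30850^1 = 0.352691
P(M+4) = 10 × 0.69150^3 × 0.30850^2 = 0.314693
P(M+6) = 10 × 0.69150^2 × 0.30850^3 = 0.140394
P(M+8) = 5 × 0.69150^1 × 0.30850^4 = 0.031317
P(M+10) = 0.30850^5 = 0.002794
The M+2 peak is largest (0.352691); scaling to 100 gives 44.8 : 100.0 : 89.2 : 39.8 : 8.9 : 0.8.

44.8 : 100.0 : 89.2 : 39.8 : 8.9 : 0.8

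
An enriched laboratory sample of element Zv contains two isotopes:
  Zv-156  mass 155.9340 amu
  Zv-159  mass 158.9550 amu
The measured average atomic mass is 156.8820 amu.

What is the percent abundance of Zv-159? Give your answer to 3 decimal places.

Let x be the fractional abundance of Zv-156; then Zv-159 has abundance 1 − x.
155.9340·x + 158.9550·(1 − x) = 156.8820
(155.9340 − 158.9550)·x = 156.8820 − 158.9550
x = -2.0730 / -3.0210 = 0.68620 → 68.620% Zv-156, 31.380% Zv-159.

31.380%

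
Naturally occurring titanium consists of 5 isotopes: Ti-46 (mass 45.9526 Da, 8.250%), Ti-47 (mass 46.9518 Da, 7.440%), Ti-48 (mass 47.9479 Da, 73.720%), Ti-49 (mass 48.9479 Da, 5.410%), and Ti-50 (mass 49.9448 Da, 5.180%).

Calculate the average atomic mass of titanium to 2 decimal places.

Ar = Σ fᵢ·mᵢ = 0.08250 × 45.9526 + 0.07440 × 46.9518 + 0.73720 × 47.9479 + 0.05410 × 48.9479 + 0.05180 × 49.9448
= 3.79109 + 3.49321 + 35.34719 + 2.64808 + 2.58714 = 47.86671 Da

47.87 Da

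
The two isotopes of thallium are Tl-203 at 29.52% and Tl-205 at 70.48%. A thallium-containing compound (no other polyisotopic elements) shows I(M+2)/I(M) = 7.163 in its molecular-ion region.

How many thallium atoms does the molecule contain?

3

The M+2/M ratio from n Tl atoms is n · q/p = n · 0.7048/0.2952.
n = 7.163 × 0.2952/0.7048 = 3.00 ≈ 3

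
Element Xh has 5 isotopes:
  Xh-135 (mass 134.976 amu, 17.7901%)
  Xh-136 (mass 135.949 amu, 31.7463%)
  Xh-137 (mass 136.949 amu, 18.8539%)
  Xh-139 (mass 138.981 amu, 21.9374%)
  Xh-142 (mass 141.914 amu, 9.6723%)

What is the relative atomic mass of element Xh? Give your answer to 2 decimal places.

Ar = Σ fᵢ·mᵢ = 0.177901 × 134.976 + 0.317463 × 135.949 + 0.188539 × 136.949 + 0.219374 × 138.981 + 0.096723 × 141.914
= 24.0124 + 43.1588 + 25.8202 + 30.4888 + 13.7263 = 137.2065 amu

137.21 amu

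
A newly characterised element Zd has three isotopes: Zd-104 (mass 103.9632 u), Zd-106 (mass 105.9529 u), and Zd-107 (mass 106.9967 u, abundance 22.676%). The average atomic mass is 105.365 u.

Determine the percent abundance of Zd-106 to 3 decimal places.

The remaining 77.324% is split between Zd-104 (fraction x) and Zd-106 (fraction 0.77324 − x).
Substituting: 103.9632x + 105.9529(0.77324 − x) = 81.102428308
(103.9632 − 105.9529)x = -0.824592088  ⇒  x = 0.41443, y = 0.35881
Zd-104: 41.443%, Zd-106: 35.881%.

35.881%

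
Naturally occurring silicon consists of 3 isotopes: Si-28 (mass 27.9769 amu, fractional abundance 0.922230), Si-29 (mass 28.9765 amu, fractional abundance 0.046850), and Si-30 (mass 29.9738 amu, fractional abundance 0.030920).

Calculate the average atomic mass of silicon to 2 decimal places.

28.09 amu

Average mass = Σ (abundance × isotope mass) = 0.922230 × 27.9769 + 0.046850 × 28.9765 + 0.030920 × 29.9738
= 25.80114 + 1.35755 + 0.92679 = 28.08548 amu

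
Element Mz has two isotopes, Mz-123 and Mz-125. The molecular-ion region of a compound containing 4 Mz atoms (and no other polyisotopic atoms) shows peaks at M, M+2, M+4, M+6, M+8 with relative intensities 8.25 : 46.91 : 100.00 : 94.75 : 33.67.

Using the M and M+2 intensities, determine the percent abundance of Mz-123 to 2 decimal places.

41.30%

If p is the fraction of Mz that is Mz-123, then I(M+2)/I(M) = [C(4,1)·p^3·(1−p)] / p^4 = 4·(1−p)/p = 46.91/8.25 = 5.6861
(1−p)/p = 5.6861/4 = 1.4215  ⇒  p = 1/(1 + 1.4215) = 0.4130
Mz-123: 41.30%, Mz-125: 58.70%.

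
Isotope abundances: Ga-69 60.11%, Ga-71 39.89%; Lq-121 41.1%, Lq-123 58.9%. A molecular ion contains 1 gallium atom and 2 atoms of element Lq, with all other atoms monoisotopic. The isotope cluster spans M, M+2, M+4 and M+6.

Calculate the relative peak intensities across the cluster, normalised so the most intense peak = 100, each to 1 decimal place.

Gallium pattern (n=1): 0.6011 : 0.3989
Element Lq pattern (n=2): 0.168921 : 0.484158 : 0.346921
Convolve the two distributions (both contribute in 2-u steps):
  M: 0.6011×0.168921 = 0.101538
  M+2: 0.6011×0.484158 + 0.3989×0.168921 = 0.358410
  M+4: 0.6011×0.346921 + 0.3989×0.484158 = 0.401665
  M+6: 0.3989×0.346921 = 0.138387
Scale to base peak (0.401665) = 100: 25.3 : 89.2 : 100.0 : 34.5

25.3 : 89.2 : 100.0 : 34.5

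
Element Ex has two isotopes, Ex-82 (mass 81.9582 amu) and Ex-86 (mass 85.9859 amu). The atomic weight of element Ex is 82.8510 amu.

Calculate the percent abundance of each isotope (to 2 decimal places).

With x = fraction of Ex-82 (so Ex-86 is 1 − x):
81.9582·x + 85.9859·(1 − x) = 82.8510
(81.9582 − 85.9859)·x = 82.8510 − 85.9859
x = -3.1349 / -4.0277 = 0.77834 → 77.83% Ex-82, 22.17% Ex-86.

Ex-82: 77.83%, Ex-86: 22.17%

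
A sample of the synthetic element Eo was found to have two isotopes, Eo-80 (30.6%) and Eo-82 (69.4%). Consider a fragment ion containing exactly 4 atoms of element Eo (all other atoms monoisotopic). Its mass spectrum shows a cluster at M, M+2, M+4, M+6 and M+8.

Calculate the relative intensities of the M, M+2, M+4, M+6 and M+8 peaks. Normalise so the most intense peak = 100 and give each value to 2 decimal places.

The 4 Eo atoms are independent, so intensities follow the terms of (0.306 + 0.694)^4.
P(M) = 0.306^4 = 0.008768
P(M+2) = 4 × 0.306^3 × 0.694^1 = 0.079540
P(M+4) = 6 × 0.306^2 × 0.694^2 = 0.270591
P(M+6) = 4 × 0.306^1 × 0.694^3 = 0.409129
P(M+8) = 0.694^4 = 0.231973
The M+6 peak is largest (0.409129); scaling to 100 gives 2.14 : 19.44 : 66.14 : 100.00 : 56.70.

2.14 : 19.44 : 66.14 : 100.00 : 56.70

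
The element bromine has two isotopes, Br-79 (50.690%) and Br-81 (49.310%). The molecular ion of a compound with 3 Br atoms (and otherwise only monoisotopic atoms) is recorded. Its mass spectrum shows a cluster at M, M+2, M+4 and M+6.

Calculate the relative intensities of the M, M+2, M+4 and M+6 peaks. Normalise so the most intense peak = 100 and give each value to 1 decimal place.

The 3 Br atoms are independent, so intensities follow the terms of (0.50690 + 0.49310)^3.
P(M) = 0.50690^3 = 0.130247
P(M+2) = 3 × 0.50690^2 × 0.49310^1 = 0.380103
P(M+4) = 3 × 0.50690^1 × 0.49310^2 = 0.369755
P(M+6) = 0.49310^3 = 0.119896
The M+2 peak is largest (0.380103); scaling to 100 gives 34.3 : 100.0 : 97.3 : 31.5.

34.3 : 100.0 : 97.3 : 31.5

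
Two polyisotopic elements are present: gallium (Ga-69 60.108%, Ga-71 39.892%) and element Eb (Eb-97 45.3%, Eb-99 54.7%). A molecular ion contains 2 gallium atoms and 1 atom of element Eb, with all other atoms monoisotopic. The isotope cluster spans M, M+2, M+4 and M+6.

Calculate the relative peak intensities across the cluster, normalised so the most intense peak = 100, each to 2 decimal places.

Gallium pattern (n=2): 0.36129717 : 0.47956567 : 0.15913717
Element Eb pattern (n=1): 0.4530 : 0.5470
Convolve the two distributions (both contribute in 2-u steps):
  M: 0.36129717×0.4530 = 0.163668
  M+2: 0.36129717×0.5470 + 0.47956567×0.4530 = 0.414873
  M+4: 0.47956567×0.5470 + 0.15913717×0.4530 = 0.334412
  M+6: 0.15913717×0.5470 = 0.087048
Scale to base peak (0.414873) = 100: 39.45 : 100.00 : 80.61 : 20.98

39.45 : 100.00 : 80.61 : 20.98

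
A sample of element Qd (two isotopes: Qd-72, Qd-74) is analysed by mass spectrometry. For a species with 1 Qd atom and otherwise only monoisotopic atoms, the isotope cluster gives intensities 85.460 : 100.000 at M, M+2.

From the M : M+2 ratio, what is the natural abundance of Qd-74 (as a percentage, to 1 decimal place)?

53.9%

Write p for the Qd-72 fraction. I(M+2)/I(M) = [C(1,1)·p^0·(1−p)] / p^1 = 1·(1−p)/p = 100.000/85.460 = 1.1701
(1−p)/p = 1.1701/1 = 1.1701  ⇒  p = 1/(1 + 1.1701) = 0.4608
Qd-72: 46.1%, Qd-74: 53.9%.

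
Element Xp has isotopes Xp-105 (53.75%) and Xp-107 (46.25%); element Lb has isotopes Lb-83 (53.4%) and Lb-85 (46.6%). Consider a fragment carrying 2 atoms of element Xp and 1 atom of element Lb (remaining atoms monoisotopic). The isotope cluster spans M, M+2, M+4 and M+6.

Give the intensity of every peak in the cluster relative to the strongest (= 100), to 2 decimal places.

Element Xp pattern (n=2): 0.28890625 : 0.4971875 : 0.21390625
Element Lb pattern (n=1): 0.5340 : 0.4660
Convolve the two distributions (both contribute in 2-u steps):
  M: 0.28890625×0.5340 = 0.154276
  M+2: 0.28890625×0.4660 + 0.4971875×0.5340 = 0.400128
  M+4: 0.4971875×0.4660 + 0.21390625×0.5340 = 0.345915
  M+6: 0.21390625×0.4660 = 0.099680
Scale to base peak (0.400128) = 100: 38.56 : 100.00 : 86.45 : 24.91

38.56 : 100.00 : 86.45 : 24.91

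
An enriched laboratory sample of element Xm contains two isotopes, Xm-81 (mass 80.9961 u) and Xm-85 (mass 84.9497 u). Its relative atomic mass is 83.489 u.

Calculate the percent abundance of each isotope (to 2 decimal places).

Writing the weighted mean with unknown fraction x of Xm-81:
80.9961·x + 84.9497·(1 − x) = 83.489
(80.9961 − 84.9497)·x = 83.489 − 84.9497
x = -1.4607 / -3.9536 = 0.36946 → 36.95% Xm-81, 63.05% Xm-85.

Xm-81: 36.95%, Xm-85: 63.05%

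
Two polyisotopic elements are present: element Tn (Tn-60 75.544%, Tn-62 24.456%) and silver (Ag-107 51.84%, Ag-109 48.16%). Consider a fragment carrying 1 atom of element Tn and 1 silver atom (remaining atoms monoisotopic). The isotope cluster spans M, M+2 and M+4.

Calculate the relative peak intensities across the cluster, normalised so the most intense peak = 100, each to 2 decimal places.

Element Tn pattern (n=1): 0.75544 : 0.24456
Silver pattern (n=1): 0.5184 : 0.4816
Convolve the two distributions (both contribute in 2-u steps):
  M: 0.75544×0.5184 = 0.391620
  M+2: 0.75544×0.4816 + 0.24456×0.5184 = 0.490600
  M+4: 0.24456×0.4816 = 0.117780
Scale to base peak (0.490600) = 100: 79.82 : 100.00 : 24.01

79.82 : 100.00 : 24.01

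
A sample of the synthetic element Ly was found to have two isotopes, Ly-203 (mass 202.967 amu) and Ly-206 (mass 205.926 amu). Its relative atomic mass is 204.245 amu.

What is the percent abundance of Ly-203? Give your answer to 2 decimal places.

Writing the weighted mean with unknown fraction x of Ly-203:
202.967·x + 205.926·(1 − x) = 204.245
(202.967 − 205.926)·x = 204.245 − 205.926
x = -1.681 / -2.959 = 0.56810 → 56.81% Ly-203, 43.19% Ly-206.

56.81%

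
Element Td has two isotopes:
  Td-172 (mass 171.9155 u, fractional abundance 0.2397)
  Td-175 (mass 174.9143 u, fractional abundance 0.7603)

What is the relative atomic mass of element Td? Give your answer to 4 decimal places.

174.1955 u

Ar = Σ fᵢ·mᵢ = 0.2397 × 171.9155 + 0.7603 × 174.9143
= 41.20815 + 132.98734 = 174.19549 u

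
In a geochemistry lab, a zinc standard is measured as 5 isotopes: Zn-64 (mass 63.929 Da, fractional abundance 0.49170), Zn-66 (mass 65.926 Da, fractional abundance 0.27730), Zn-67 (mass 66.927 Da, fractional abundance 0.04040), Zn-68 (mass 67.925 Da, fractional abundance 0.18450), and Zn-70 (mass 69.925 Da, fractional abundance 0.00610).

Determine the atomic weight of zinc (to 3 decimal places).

65.378 Da

Ar = Σ fᵢ·mᵢ = 0.49170 × 63.929 + 0.27730 × 65.926 + 0.04040 × 66.927 + 0.18450 × 67.925 + 0.00610 × 69.925
= 31.4339 + 18.2813 + 2.7039 + 12.5322 + 0.4265 = 65.3778 Da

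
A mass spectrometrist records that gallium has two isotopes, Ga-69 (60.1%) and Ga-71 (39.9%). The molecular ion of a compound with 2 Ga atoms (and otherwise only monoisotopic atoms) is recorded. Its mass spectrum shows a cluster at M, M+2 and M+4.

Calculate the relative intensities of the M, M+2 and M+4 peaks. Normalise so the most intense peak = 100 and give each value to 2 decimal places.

Expanding (0.601 + 0.399)^2:
P(M) = 0.601^2 = 0.361201
P(M+2) = 2 × 0.601^1 × 0.399^1 = 0.479598
P(M+4) = 0.399^2 = 0.159201
The M+2 peak is largest (0.479598); scaling to 100 gives 75.31 : 100.00 : 33.19.

75.31 : 100.00 : 33.19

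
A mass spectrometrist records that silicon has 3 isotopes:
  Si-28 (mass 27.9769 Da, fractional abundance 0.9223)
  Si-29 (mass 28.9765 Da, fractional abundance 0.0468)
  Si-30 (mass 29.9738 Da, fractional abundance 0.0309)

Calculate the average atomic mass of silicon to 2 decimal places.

Ar = Σ fᵢ·mᵢ = 0.9223 × 27.9769 + 0.0468 × 28.9765 + 0.0309 × 29.9738
= 25.80309 + 1.35610 + 0.92619 = 28.08538 Da

28.09 Da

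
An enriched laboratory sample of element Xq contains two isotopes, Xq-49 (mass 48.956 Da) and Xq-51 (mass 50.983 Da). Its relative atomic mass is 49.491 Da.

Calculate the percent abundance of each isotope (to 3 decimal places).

Xq-49: 73.606%, Xq-51: 26.394%

Let x be the fractional abundance of Xq-49; then Xq-51 has abundance 1 − x.
48.956·x + 50.983·(1 − x) = 49.491
(48.956 − 50.983)·x = 49.491 − 50.983
x = -1.492 / -2.027 = 0.73606 → 73.606% Xq-49, 26.394% Xq-51.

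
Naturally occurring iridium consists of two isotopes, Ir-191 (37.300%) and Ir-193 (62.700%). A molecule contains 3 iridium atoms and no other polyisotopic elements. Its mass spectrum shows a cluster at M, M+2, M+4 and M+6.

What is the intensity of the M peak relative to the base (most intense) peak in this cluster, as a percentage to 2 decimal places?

11.80%

Term probabilities: M 0.0519, M+2 0.2617, M+4 0.4399, M+6 0.2465. Base peak = M+4.
P(M+4) = C(3,2) × 0.37300^1 × 0.62700^2 = 3 × 0.3730 × 0.393129 = 0.439911 (base)
P(M) = C(3,0) × 0.37300^3 × 0.62700^0 = 1 × 0.05189512 × 1.0000 = 0.051895
Relative intensity = 0.051895 / 0.439911 × 100 = 11.80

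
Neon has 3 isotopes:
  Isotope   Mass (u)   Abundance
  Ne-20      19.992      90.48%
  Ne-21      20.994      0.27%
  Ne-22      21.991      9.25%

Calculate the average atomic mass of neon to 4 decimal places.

Average mass = Σ (abundance × isotope mass) = 0.9048 × 19.992 + 0.0027 × 20.994 + 0.0925 × 21.991
= 18.08876 + 0.05668 + 2.03417 = 20.17961 u

20.1796 u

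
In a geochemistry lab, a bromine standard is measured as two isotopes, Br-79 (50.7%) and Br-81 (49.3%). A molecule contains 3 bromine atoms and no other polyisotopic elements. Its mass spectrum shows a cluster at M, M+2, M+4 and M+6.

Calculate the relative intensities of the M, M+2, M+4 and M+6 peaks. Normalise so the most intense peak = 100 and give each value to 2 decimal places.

The 3 Br atoms are independent, so intensities follow the terms of (0.507 + 0.493)^3.
P(M) = 0.507^3 = 0.130324
P(M+2) = 3 × 0.507^2 × 0.493^1 = 0.380175
P(M+4) = 3 × 0.507^1 × 0.493^2 = 0.369678
P(M+6) = 0.493^3 = 0.119823
The M+2 peak is largest (0.380175); scaling to 100 gives 34.28 : 100.00 : 97.24 : 31.52.

34.28 : 100.00 : 97.24 : 31.52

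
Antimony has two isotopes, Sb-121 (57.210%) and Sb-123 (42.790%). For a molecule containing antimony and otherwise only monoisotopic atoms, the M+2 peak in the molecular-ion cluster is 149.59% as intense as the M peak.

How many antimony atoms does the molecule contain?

2

With n Sb atoms, P(M+2)/P(M) = C(n,1)·p^(n−1)q / p^n = n·q/p = n · 0.42790/0.57210.
n = 1.4959 × 0.57210/0.42790 = 2.00 ≈ 2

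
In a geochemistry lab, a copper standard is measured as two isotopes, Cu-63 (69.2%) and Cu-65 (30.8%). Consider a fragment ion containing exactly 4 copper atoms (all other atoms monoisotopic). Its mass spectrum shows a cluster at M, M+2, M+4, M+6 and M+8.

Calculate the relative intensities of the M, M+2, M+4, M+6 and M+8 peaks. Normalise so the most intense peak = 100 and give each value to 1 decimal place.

The 4 Cu atoms are independent, so intensities follow the terms of (0.692 + 0.308)^4.
P(M) = 0.692^4 = 0.229311
P(M+2) = 4 × 0.692^3 × 0.308^1 = 0.408253
P(M+4) = 6 × 0.692^2 × 0.308^2 = 0.272562
P(M+6) = 4 × 0.692^1 × 0.308^3 = 0.080876
P(M+8) = 0.308^4 = 0.008999
The M+2 peak is largest (0.408253); scaling to 100 gives 56.2 : 100.0 : 66.8 : 19.8 : 2.2.

56.2 : 100.0 : 66.8 : 19.8 : 2.2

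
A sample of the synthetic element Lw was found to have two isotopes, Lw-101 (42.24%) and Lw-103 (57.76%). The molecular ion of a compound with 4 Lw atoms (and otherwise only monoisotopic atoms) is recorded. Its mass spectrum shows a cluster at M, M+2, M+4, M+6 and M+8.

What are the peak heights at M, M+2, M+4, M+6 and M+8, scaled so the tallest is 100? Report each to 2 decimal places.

8.91 : 48.75 : 100.00 : 91.16 : 31.16

Expanding (0.4224 + 0.5776)^4:
P(M) = 0.4224^4 = 0.031834
P(M+2) = 4 × 0.4224^3 × 0.5776^1 = 0.174124
P(M+4) = 6 × 0.4224^2 × 0.5776^2 = 0.357152
P(M+6) = 4 × 0.4224^1 × 0.5776^3 = 0.325586
P(M+8) = 0.5776^4 = 0.111303
The M+4 peak is largest (0.357152); scaling to 100 gives 8.91 : 48.75 : 100.00 : 91.16 : 31.16.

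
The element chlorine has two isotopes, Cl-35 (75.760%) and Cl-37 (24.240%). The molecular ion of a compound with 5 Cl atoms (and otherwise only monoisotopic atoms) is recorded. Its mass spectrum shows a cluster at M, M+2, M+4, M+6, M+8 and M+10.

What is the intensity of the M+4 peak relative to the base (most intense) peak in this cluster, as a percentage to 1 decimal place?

Term probabilities: M 0.2496, M+2 0.3993, M+4 0.2555, M+6 0.0817, M+8 0.0131, M+10 0.0008. Base peak = M+2.
P(M+2) = C(5,1) × 0.75760^4 × 0.24240^1 = 5 × 0.32942751 × 0.2424 = 0.399266 (base)
P(M+4) = C(5,2) × 0.75760^3 × 0.24240^2 = 10 × 0.4348304 × 0.05875776 = 0.255497
Relative intensity = 0.255497 / 0.399266 × 100 = 64.0

64.0%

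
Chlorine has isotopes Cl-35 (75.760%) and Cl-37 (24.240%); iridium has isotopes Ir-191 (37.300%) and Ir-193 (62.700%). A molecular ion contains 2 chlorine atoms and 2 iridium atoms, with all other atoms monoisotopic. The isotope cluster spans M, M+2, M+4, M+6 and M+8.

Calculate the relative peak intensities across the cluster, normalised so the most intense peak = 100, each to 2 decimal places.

Chlorine pattern (n=2): 0.57395776 : 0.36728448 : 0.05875776
Iridium pattern (n=2): 0.139129 : 0.467742 : 0.393129
Convolve the two distributions (both contribute in 2-u steps):
  M: 0.57395776×0.139129 = 0.079854
  M+2: 0.57395776×0.467742 + 0.36728448×0.139129 = 0.319564
  M+4: 0.57395776×0.393129 + 0.36728448×0.467742 + 0.05875776×0.139129 = 0.405609
  M+6: 0.36728448×0.393129 + 0.05875776×0.467742 = 0.171874
  M+8: 0.05875776×0.393129 = 0.023099
Scale to base peak (0.405609) = 100: 19.69 : 78.79 : 100.00 : 42.37 : 5.69

19.69 : 78.79 : 100.00 : 42.37 : 5.69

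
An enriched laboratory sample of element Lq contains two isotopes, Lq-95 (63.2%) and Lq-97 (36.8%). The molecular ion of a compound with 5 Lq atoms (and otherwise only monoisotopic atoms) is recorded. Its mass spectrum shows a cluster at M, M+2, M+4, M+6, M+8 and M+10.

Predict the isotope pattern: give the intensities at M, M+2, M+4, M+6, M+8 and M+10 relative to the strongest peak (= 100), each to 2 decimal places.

29.49 : 85.87 : 100.00 : 58.23 : 16.95 : 1.97

Expanding (0.632 + 0.368)^5:
P(M) = 0.632^5 = 0.100829
P(M+2) = 5 × 0.632^4 × 0.368^1 = 0.293553
P(M+4) = 10 × 0.632^3 × 0.368^2 = 0.341859
P(M+6) = 10 × 0.632^2 × 0.368^3 = 0.199057
P(M+8) = 5 × 0.632^1 × 0.368^4 = 0.057953
P(M+10) = 0.368^5 = 0.006749
The M+4 peak is largest (0.341859); scaling to 100 gives 29.49 : 85.87 : 100.00 : 58.23 : 16.95 : 1.97.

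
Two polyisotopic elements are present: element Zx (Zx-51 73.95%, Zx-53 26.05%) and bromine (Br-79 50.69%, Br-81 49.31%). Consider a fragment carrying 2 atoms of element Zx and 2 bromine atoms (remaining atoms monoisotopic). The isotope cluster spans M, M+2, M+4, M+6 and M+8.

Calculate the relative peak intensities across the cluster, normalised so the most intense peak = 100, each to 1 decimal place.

Element Zx pattern (n=2): 0.54686025 : 0.3852795 : 0.06786025
Bromine pattern (n=2): 0.25694761 : 0.49990478 : 0.24314761
Convolve the two distributions (both contribute in 2-u steps):
  M: 0.54686025×0.25694761 = 0.140514
  M+2: 0.54686025×0.49990478 + 0.3852795×0.25694761 = 0.372375
  M+4: 0.54686025×0.24314761 + 0.3852795×0.49990478 + 0.06786025×0.25694761 = 0.343007
  M+6: 0.3852795×0.24314761 + 0.06786025×0.49990478 = 0.127603
  M+8: 0.06786025×0.24314761 = 0.016500
Scale to base peak (0.372375) = 100: 37.7 : 100.0 : 92.1 : 34.3 : 4.4

37.7 : 100.0 : 92.1 : 34.3 : 4.4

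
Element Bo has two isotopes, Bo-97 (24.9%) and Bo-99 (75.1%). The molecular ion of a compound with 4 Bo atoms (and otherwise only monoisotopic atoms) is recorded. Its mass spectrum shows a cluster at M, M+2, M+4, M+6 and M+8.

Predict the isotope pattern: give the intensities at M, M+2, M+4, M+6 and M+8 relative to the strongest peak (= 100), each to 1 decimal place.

The 4 Bo atoms are independent, so intensities follow the terms of (0.249 + 0.751)^4.
P(M) = 0.249^4 = 0.003844
P(M+2) = 4 × 0.249^3 × 0.751^1 = 0.046376
P(M+4) = 6 × 0.249^2 × 0.751^2 = 0.209812
P(M+6) = 4 × 0.249^1 × 0.751^3 = 0.421870
P(M+8) = 0.751^4 = 0.318097
The M+6 peak is largest (0.421870); scaling to 100 gives 0.9 : 11.0 : 49.7 : 100.0 : 75.4.

0.9 : 11.0 : 49.7 : 100.0 : 75.4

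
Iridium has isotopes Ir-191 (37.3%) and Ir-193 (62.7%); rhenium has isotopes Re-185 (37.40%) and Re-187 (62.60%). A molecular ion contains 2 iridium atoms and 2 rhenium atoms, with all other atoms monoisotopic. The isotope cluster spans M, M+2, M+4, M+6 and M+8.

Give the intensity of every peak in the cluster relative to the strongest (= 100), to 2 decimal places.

Iridium pattern (n=2): 0.139129 : 0.467742 : 0.393129
Rhenium pattern (n=2): 0.139876 : 0.468248 : 0.391876
Convolve the two distributions (both contribute in 2-u steps):
  M: 0.139129×0.139876 = 0.019461
  M+2: 0.139129×0.468248 + 0.467742×0.139876 = 0.130573
  M+4: 0.139129×0.391876 + 0.467742×0.468248 + 0.393129×0.139876 = 0.328530
  M+6: 0.467742×0.391876 + 0.393129×0.468248 = 0.367379
  M+8: 0.393129×0.391876 = 0.154058
Scale to base peak (0.367379) = 100: 5.30 : 35.54 : 89.43 : 100.00 : 41.93

5.30 : 35.54 : 89.43 : 100.00 : 41.93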